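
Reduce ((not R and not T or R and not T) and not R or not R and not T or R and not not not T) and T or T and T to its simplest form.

T

((not R and not T or R and not T) and not R or not R and not T or R and not not not T) and T or T and T
= ((not R and not T or R and not T) and not R or not R and not T or R and not T) and T or T and T   (double negation)
= (not R and not T or R and not T) and T or T and T   (absorption)
= not T and T or T and T   (distribution)
= T   (distribution)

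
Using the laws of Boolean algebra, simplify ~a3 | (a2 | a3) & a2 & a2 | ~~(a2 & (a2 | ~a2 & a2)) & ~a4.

~a3 | a2

~a3 | (a2 | a3) & a2 & a2 | ~~(a2 & (a2 | ~a2 & a2)) & ~a4
= ~a3 | (a2 | a3) & a2 & a2 | ~~(a2 & a2) & ~a4   [complement / identity]
= ~a3 | a2 & a2 | ~~(a2 & a2) & ~a4   [absorption]
= ~a3 | a2 & a2 | a2 & a2 & ~a4   [double negation]
= ~a3 | a2 & a2   [absorption]
= ~a3 | a2   [idempotence]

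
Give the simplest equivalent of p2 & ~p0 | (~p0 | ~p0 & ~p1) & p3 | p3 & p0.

p2 & ~p0 | (~p0 | ~p0 & ~p1) & p3 | p3 & p0
= p2 & ~p0 | ~p0 & p3 | p3 & p0   — absorption
= p2 & ~p0 | p3   — distribution

p2 & ~p0 | p3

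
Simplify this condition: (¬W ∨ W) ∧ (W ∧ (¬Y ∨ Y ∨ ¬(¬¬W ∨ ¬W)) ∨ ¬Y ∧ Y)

W

(¬W ∨ W) ∧ (W ∧ (¬Y ∨ Y ∨ ¬(¬¬W ∨ ¬W)) ∨ ¬Y ∧ Y)
= (¬W ∨ W) ∧ (W ∧ (¬Y ∨ Y ∨ ¬W ∧ W) ∨ ¬Y ∧ Y)
= (¬W ∨ W) ∧ (W ∧ (¬Y ∨ Y) ∨ ¬Y ∧ Y)
= (¬W ∨ W) ∧ W ∧ (¬Y ∨ Y)
= (¬W ∨ W) ∧ W
= W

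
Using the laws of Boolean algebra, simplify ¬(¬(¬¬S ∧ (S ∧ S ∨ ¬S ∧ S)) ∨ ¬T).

S ∧ T

¬(¬(¬¬S ∧ (S ∧ S ∨ ¬S ∧ S)) ∨ ¬T)
= ¬(¬(¬¬S ∧ S) ∨ ¬T)
= ¬(¬(S ∧ S) ∨ ¬T)
= ¬(¬S ∨ ¬T)
= S ∧ T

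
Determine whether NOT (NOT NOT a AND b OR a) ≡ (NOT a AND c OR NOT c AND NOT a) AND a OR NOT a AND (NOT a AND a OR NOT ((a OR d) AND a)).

Yes

E1: NOT (NOT NOT a AND b OR a)
    = NOT (a AND b OR a)   [double negation]
    = NOT a   [absorption]
E2: (NOT a AND c OR NOT c AND NOT a) AND a OR NOT a AND (NOT a AND a OR NOT ((a OR d) AND a))
    = (NOT a AND c OR NOT c AND NOT a) AND a OR NOT a AND NOT ((a OR d) AND a)   [complement / identity]
    = NOT a AND a OR NOT a AND NOT ((a OR d) AND a)   [distribution]
    = NOT a AND a OR NOT a AND NOT a   [absorption]
    = NOT a   [distribution]
Both reduce to NOT a, so they are equivalent.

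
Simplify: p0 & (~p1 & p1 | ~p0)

p0 & (~p1 & p1 | ~p0)
= p0 & ~p0   [complement / identity]
= 0   [complement]

0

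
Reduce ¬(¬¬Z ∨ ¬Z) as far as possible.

¬(¬¬Z ∨ ¬Z)
= ¬Z ∧ Z   — De Morgan
= False   — complement

False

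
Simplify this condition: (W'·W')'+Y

W+Y

(W'·W')'+Y
= (W')'+Y   — idempotence
= W+Y   — double negation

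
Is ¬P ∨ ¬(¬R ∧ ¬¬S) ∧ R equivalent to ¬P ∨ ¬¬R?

Yes

E1: ¬P ∨ ¬(¬R ∧ ¬¬S) ∧ R
    = ¬P ∨ (R ∨ ¬S) ∧ R   — De Morgan
    = ¬P ∨ R   — absorption
E2: ¬P ∨ ¬¬R
    = ¬P ∨ R   — double negation
Both reduce to ¬P ∨ R, so they are equivalent.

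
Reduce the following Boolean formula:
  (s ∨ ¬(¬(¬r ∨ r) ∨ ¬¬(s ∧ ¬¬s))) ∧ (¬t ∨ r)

(s ∨ ¬(¬(¬r ∨ r) ∨ ¬¬(s ∧ ¬¬s))) ∧ (¬t ∨ r)
= (s ∨ ¬(¬(¬r ∨ r) ∨ ¬¬(s ∧ s))) ∧ (¬t ∨ r)   [double negation]
= (s ∨ ¬(¬(¬r ∨ r) ∨ ¬¬s)) ∧ (¬t ∨ r)   [idempotence]
= (s ∨ (¬r ∨ r) ∧ ¬s) ∧ (¬t ∨ r)   [De Morgan]
= (s ∨ ¬s) ∧ (¬t ∨ r)   [complement / identity]
= ¬t ∨ r   [complement / identity]

¬t ∨ r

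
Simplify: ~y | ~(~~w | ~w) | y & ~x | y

1

~y | ~(~~w | ~w) | y & ~x | y
= ~y | ~w & w | y & ~x | y
= ~y | ~w & w | y
= ~y | y
= 1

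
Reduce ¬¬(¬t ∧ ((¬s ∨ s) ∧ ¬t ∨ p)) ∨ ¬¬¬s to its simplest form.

¬t ∨ ¬s

¬¬(¬t ∧ ((¬s ∨ s) ∧ ¬t ∨ p)) ∨ ¬¬¬s
= ¬¬(¬t ∧ (¬t ∨ p)) ∨ ¬¬¬s   — complement / identity
= ¬¬(¬t ∧ (¬t ∨ p)) ∨ ¬s   — double negation
= ¬¬¬t ∨ ¬s   — absorption
= ¬t ∨ ¬s   — double negation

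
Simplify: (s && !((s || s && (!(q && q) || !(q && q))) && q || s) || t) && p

t && p

(s && !((s || s && (!(q && q) || !(q && q))) && q || s) || t) && p
= (s && !((s || s && !(q && q)) && q || s) || t) && p   — idempotence
= (s && !((s || s && !q) && q || s) || t) && p   — idempotence
= (s && !(s && q || s) || t) && p   — absorption
= (s && !s || t) && p   — absorption
= t && p   — complement / identity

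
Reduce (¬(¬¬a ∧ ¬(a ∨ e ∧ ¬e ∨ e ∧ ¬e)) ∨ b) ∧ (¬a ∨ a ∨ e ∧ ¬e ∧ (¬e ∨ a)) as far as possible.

(¬(¬¬a ∧ ¬(a ∨ e ∧ ¬e ∨ e ∧ ¬e)) ∨ b) ∧ (¬a ∨ a ∨ e ∧ ¬e ∧ (¬e ∨ a))
= (¬(¬¬a ∧ ¬(a ∨ e ∧ ¬e)) ∨ b) ∧ (¬a ∨ a ∨ e ∧ ¬e ∧ (¬e ∨ a))   — complement / identity
= (¬a ∨ a ∨ e ∧ ¬e ∨ b) ∧ (¬a ∨ a ∨ e ∧ ¬e ∧ (¬e ∨ a))   — De Morgan
= (¬a ∨ a ∨ e ∧ ¬e ∨ b) ∧ (¬a ∨ a ∨ e ∧ ¬e)   — absorption
= ¬a ∨ a ∨ e ∧ ¬e   — absorption
= ¬a ∨ a   — complement / identity
= True   — complement

True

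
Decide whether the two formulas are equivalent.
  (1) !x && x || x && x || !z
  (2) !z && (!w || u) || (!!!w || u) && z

No

E1: !x && x || x && x || !z
    = x || !z
E2: !z && (!w || u) || (!!!w || u) && z
    = !z && (!w || u) || (!w || u) && z
    = !w || u
These differ: at u=0, w=1, x=0, z=0, E1 = 1 but E2 = 0.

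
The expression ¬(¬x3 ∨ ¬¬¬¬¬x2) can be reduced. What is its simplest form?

¬(¬x3 ∨ ¬¬¬¬¬x2)
= ¬(¬x3 ∨ ¬¬¬x2)   [double negation]
= ¬(¬x3 ∨ ¬x2)   [double negation]
= x3 ∧ x2   [De Morgan]

x3 ∧ x2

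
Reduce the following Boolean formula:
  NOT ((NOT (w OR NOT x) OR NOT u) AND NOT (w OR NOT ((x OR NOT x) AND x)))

w OR NOT x

NOT ((NOT (w OR NOT x) OR NOT u) AND NOT (w OR NOT ((x OR NOT x) AND x)))
= NOT ((NOT (w OR NOT x) OR NOT u) AND NOT (w OR NOT x))   (complement / identity)
= NOT NOT (w OR NOT x)   (absorption)
= w OR NOT x   (double negation)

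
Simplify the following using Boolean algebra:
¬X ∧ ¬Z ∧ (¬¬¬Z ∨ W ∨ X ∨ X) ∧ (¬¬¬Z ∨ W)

¬X ∧ ¬Z

¬X ∧ ¬Z ∧ (¬¬¬Z ∨ W ∨ X ∨ X) ∧ (¬¬¬Z ∨ W)
= ¬X ∧ ¬Z ∧ (¬¬¬Z ∨ W ∨ X) ∧ (¬¬¬Z ∨ W)
= ¬X ∧ ¬Z ∧ (¬¬¬Z ∨ W)
= ¬X ∧ ¬Z ∧ (¬Z ∨ W)
= ¬X ∧ ¬Z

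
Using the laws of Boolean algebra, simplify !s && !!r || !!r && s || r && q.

r

!s && !!r || !!r && s || r && q
= !!r || r && q   (distribution)
= r || r && q   (double negation)
= r   (absorption)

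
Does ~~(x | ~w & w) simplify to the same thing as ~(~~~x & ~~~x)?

E1: ~~(x | ~w & w)
    = x | ~w & w   (double negation)
    = x   (complement / identity)
E2: ~(~~~x & ~~~x)
    = ~~~~x   (idempotence)
    = ~~x   (double negation)
    = x   (double negation)
Both reduce to x, so they are equivalent.

Yes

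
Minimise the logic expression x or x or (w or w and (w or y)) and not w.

x or x or (w or w and (w or y)) and not w
= x or x or (w or w) and not w   (absorption)
= x or (w or w) and not w   (idempotence)
= x or w and not w   (idempotence)
= x   (complement / identity)

x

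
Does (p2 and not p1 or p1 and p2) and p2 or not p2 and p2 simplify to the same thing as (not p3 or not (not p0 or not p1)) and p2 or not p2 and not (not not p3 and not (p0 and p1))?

E1: (p2 and not p1 or p1 and p2) and p2 or not p2 and p2
    = p2 and p2 or not p2 and p2   — distribution
    = p2   — distribution
E2: (not p3 or not (not p0 or not p1)) and p2 or not p2 and not (not not p3 and not (p0 and p1))
    = (not p3 or p0 and p1) and p2 or not p2 and not (not not p3 and not (p0 and p1))   — De Morgan
    = (not p3 or p0 and p1) and p2 or not p2 and (not p3 or p0 and p1)   — De Morgan
    = not p3 or p0 and p1   — distribution
These differ: at p0=1, p1=0, p2=0, p3=0, E1 = 0 but E2 = 1.

No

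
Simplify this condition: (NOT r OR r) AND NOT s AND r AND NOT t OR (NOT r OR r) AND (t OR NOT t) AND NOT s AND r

(NOT r OR r) AND NOT s AND r AND NOT t OR (NOT r OR r) AND (t OR NOT t) AND NOT s AND r
= (NOT r OR r) AND NOT s AND r AND NOT t OR (NOT r OR r) AND NOT s AND r   [complement / identity]
= (NOT r OR r) AND NOT s AND r   [absorption]
= NOT s AND r   [complement / identity]

NOT s AND r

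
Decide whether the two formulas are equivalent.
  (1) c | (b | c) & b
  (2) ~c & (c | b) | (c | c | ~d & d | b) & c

Yes

E1: c | (b | c) & b
    = c | b   — absorption
E2: ~c & (c | b) | (c | c | ~d & d | b) & c
    = ~c & (c | b) | (c | c | b) & c   — complement / identity
    = ~c & (c | b) | (c | b) & c   — idempotence
    = c | b   — distribution
Both reduce to c | b, so they are equivalent.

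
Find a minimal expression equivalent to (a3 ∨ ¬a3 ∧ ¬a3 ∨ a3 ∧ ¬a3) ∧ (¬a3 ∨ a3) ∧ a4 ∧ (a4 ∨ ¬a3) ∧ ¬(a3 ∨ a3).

(a3 ∨ ¬a3 ∧ ¬a3 ∨ a3 ∧ ¬a3) ∧ (¬a3 ∨ a3) ∧ a4 ∧ (a4 ∨ ¬a3) ∧ ¬(a3 ∨ a3)
= (a3 ∨ ¬a3 ∧ ¬a3 ∨ a3 ∧ ¬a3) ∧ (¬a3 ∨ a3) ∧ a4 ∧ ¬(a3 ∨ a3)   [absorption]
= (a3 ∨ ¬a3 ∧ ¬a3 ∨ a3 ∧ ¬a3) ∧ a4 ∧ ¬(a3 ∨ a3)   [complement / identity]
= (a3 ∨ ¬a3 ∧ ¬a3 ∨ a3 ∧ ¬a3) ∧ a4 ∧ ¬a3   [idempotence]
= (a3 ∨ ¬a3) ∧ a4 ∧ ¬a3   [distribution]
= a4 ∧ ¬a3   [complement / identity]

a4 ∧ ¬a3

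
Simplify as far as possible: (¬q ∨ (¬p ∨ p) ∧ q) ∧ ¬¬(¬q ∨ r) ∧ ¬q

¬q

(¬q ∨ (¬p ∨ p) ∧ q) ∧ ¬¬(¬q ∨ r) ∧ ¬q
= (¬q ∨ q) ∧ ¬¬(¬q ∨ r) ∧ ¬q   (complement / identity)
= (¬q ∨ q) ∧ (¬q ∨ r) ∧ ¬q   (double negation)
= (¬q ∨ q) ∧ ¬q   (absorption)
= ¬q   (complement / identity)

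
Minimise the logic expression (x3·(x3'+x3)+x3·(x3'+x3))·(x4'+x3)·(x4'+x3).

(x3·(x3'+x3)+x3·(x3'+x3))·(x4'+x3)·(x4'+x3)
= x3·(x3'+x3)·(x4'+x3)·(x4'+x3)   [idempotence]
= x3·(x4'+x3)·(x4'+x3)   [complement / identity]
= x3·(x3·x3+x4')   [distribution]
= x3·(x3+x4')   [idempotence]
= x3   [absorption]

x3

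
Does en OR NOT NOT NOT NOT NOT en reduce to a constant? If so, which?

yes, True

en OR NOT NOT NOT NOT NOT en
= en OR NOT NOT NOT en   — double negation
= en OR NOT en   — double negation
= TRUE   — complement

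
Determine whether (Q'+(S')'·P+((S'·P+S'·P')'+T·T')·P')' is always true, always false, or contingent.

contingent

(Q'+(S')'·P+((S'·P+S'·P')'+T·T')·P')'
= (Q'+(S')'·P+((S')'+T·T')·P')'   [distribution]
= (Q'+(S')'·P+(S')'·P')'   [complement / identity]
= (Q'+(S')')'   [distribution]
= Q·S'   [De Morgan]
This depends on Q, S, so it is not a constant.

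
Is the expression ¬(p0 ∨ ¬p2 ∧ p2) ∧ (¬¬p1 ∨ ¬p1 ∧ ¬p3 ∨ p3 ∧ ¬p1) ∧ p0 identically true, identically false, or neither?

¬(p0 ∨ ¬p2 ∧ p2) ∧ (¬¬p1 ∨ ¬p1 ∧ ¬p3 ∨ p3 ∧ ¬p1) ∧ p0
= ¬(p0 ∨ ¬p2 ∧ p2) ∧ (p1 ∨ ¬p1 ∧ ¬p3 ∨ p3 ∧ ¬p1) ∧ p0   (double negation)
= ¬p0 ∧ (p1 ∨ ¬p1 ∧ ¬p3 ∨ p3 ∧ ¬p1) ∧ p0   (complement / identity)
= ¬p0 ∧ (p1 ∨ ¬p1) ∧ p0   (distribution)
= ¬p0 ∧ p0   (complement / identity)
= False   (complement)

identically false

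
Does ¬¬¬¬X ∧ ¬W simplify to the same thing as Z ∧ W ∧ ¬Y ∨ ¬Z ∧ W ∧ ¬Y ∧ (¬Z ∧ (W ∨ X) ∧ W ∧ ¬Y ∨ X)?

E1: ¬¬¬¬X ∧ ¬W
    = ¬¬X ∧ ¬W
    = X ∧ ¬W
E2: Z ∧ W ∧ ¬Y ∨ ¬Z ∧ W ∧ ¬Y ∧ (¬Z ∧ (W ∨ X) ∧ W ∧ ¬Y ∨ X)
    = Z ∧ W ∧ ¬Y ∨ ¬Z ∧ W ∧ ¬Y ∧ (¬Z ∧ W ∧ ¬Y ∨ X)
    = Z ∧ W ∧ ¬Y ∨ ¬Z ∧ W ∧ ¬Y
    = W ∧ ¬Y
These differ: at W=0, X=1, Y=0, Z=0, E1 = 1 but E2 = 0.

No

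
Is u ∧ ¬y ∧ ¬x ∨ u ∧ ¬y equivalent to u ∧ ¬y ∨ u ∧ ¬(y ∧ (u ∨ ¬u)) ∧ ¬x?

E1: u ∧ ¬y ∧ ¬x ∨ u ∧ ¬y
    = u ∧ ¬y
E2: u ∧ ¬y ∨ u ∧ ¬(y ∧ (u ∨ ¬u)) ∧ ¬x
    = u ∧ ¬y ∨ u ∧ ¬y ∧ ¬x
    = u ∧ ¬y
Both reduce to u ∧ ¬y, so they are equivalent.

Yes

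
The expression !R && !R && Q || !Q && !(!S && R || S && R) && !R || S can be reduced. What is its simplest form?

!R && !R && Q || !Q && !(!S && R || S && R) && !R || S
= !R && !R && Q || !Q && !R && !R || S   (distribution)
= !R && !R || S   (distribution)
= !R || S   (idempotence)

!R || S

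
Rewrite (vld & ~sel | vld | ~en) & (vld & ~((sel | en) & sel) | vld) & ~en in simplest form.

vld & ~en

(vld & ~sel | vld | ~en) & (vld & ~((sel | en) & sel) | vld) & ~en
= (vld & ~sel | vld | ~en) & (vld & ~sel | vld) & ~en
= (vld & ~sel | vld) & ~en
= vld & ~en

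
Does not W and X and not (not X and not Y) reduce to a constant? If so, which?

no

not W and X and not (not X and not Y)
= not W and X and (X or Y)   [De Morgan]
= not W and X   [absorption]
This depends on W, X, so it is not a constant.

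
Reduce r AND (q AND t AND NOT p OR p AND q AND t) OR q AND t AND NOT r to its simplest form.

q AND t

r AND (q AND t AND NOT p OR p AND q AND t) OR q AND t AND NOT r
= r AND q AND t OR q AND t AND NOT r
= q AND t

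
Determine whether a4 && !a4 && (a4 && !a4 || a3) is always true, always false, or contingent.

always false

a4 && !a4 && (a4 && !a4 || a3)
= a4 && !a4
= false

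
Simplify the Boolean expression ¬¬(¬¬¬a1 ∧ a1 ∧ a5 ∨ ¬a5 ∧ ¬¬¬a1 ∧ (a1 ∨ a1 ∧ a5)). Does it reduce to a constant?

False

¬¬(¬¬¬a1 ∧ a1 ∧ a5 ∨ ¬a5 ∧ ¬¬¬a1 ∧ (a1 ∨ a1 ∧ a5))
= ¬¬(¬¬¬a1 ∧ a1 ∧ a5 ∨ ¬a5 ∧ ¬¬¬a1 ∧ a1)   (absorption)
= ¬¬(¬¬¬a1 ∧ a1)   (distribution)
= ¬¬(¬a1 ∧ a1)   (double negation)
= ¬a1 ∧ a1   (double negation)
= False   (complement)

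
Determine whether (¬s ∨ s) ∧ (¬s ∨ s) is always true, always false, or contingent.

(¬s ∨ s) ∧ (¬s ∨ s)
= ¬s ∨ s   [idempotence]
= True   [complement]

always true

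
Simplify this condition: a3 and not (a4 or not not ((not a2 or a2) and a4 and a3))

a3 and not (a4 or not not ((not a2 or a2) and a4 and a3))
= a3 and not (a4 or not not (a4 and a3))
= a3 and not (a4 or a4 and a3)
= a3 and not a4

a3 and not a4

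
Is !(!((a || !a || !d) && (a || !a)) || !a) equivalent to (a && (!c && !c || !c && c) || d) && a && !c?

No

E1: !(!((a || !a || !d) && (a || !a)) || !a)
    = !(!(a || !a) || !a)   (absorption)
    = (a || !a) && a   (De Morgan)
    = a   (complement / identity)
E2: (a && (!c && !c || !c && c) || d) && a && !c
    = (a && !c || d) && a && !c   (distribution)
    = a && !c   (absorption)
These differ: at a=1, c=1, d=1, E1 = 1 but E2 = 0.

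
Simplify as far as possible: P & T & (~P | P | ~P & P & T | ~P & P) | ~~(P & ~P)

P & T & (~P | P | ~P & P & T | ~P & P) | ~~(P & ~P)
= P & T & (~P | P | ~P & P) | ~~(P & ~P)
= P & T & (~P | P | ~P & P) | P & ~P
= P & T & (~P | P) | P & ~P
= P & T & (~P | P)
= P & T

P & T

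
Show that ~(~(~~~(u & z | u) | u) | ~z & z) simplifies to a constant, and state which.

~(~(~~~(u & z | u) | u) | ~z & z)
= ~~(~~~(u & z | u) | u)
= ~~(~~~u | u)
= ~~(~u | u)
= ~u | u
= 1

1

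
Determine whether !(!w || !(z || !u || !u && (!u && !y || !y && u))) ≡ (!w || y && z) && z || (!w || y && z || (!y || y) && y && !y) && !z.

E1: !(!w || !(z || !u || !u && (!u && !y || !y && u)))
    = !(!w || !(z || !u || !u && !y))
    = w && (z || !u || !u && !y)
    = w && (z || !u)
E2: (!w || y && z) && z || (!w || y && z || (!y || y) && y && !y) && !z
    = (!w || y && z) && z || (!w || y && z || y && !y) && !z
    = (!w || y && z) && z || (!w || y && z) && !z
    = !w || y && z
These differ: at u=0, w=0, y=0, z=1, E1 = 0 but E2 = 1.

No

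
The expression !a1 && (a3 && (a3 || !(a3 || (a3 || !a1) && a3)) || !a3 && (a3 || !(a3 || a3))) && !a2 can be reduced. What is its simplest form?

!a1 && (a3 && (a3 || !(a3 || (a3 || !a1) && a3)) || !a3 && (a3 || !(a3 || a3))) && !a2
= !a1 && (a3 && (a3 || !(a3 || a3)) || !a3 && (a3 || !(a3 || a3))) && !a2   [absorption]
= !a1 && (a3 || !(a3 || a3)) && !a2   [distribution]
= !a1 && (a3 || !a3) && !a2   [idempotence]
= !a1 && !a2   [complement / identity]

!a1 && !a2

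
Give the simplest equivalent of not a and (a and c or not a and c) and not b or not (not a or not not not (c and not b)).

not a and (a and c or not a and c) and not b or not (not a or not not not (c and not b))
= not a and (a and c or not a and c) and not b or not (not a or not (c and not b))   [double negation]
= not a and c and not b or not (not a or not (c and not b))   [distribution]
= not a and c and not b or a and c and not b   [De Morgan]
= c and not b   [distribution]

c and not b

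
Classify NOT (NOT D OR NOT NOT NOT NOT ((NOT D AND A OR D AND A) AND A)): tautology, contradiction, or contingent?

contingent

NOT (NOT D OR NOT NOT NOT NOT ((NOT D AND A OR D AND A) AND A))
= NOT (NOT D OR NOT NOT NOT NOT (A AND A))   [distribution]
= NOT (NOT D OR NOT NOT (A AND A))   [double negation]
= NOT (NOT D OR NOT NOT A)   [idempotence]
= D AND NOT A   [De Morgan]
This depends on A, D, so it is not a constant.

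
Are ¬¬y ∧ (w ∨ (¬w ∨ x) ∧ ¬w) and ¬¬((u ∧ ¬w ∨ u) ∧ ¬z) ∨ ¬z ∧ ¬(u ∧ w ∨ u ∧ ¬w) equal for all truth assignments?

E1: ¬¬y ∧ (w ∨ (¬w ∨ x) ∧ ¬w)
    = ¬¬y ∧ (w ∨ ¬w)
    = ¬¬y
    = y
E2: ¬¬((u ∧ ¬w ∨ u) ∧ ¬z) ∨ ¬z ∧ ¬(u ∧ w ∨ u ∧ ¬w)
    = (u ∧ ¬w ∨ u) ∧ ¬z ∨ ¬z ∧ ¬(u ∧ w ∨ u ∧ ¬w)
    = (u ∧ ¬w ∨ u) ∧ ¬z ∨ ¬z ∧ ¬u
    = u ∧ ¬z ∨ ¬z ∧ ¬u
    = ¬z
These differ: at u=1, w=1, x=0, y=0, z=0, E1 = 0 but E2 = 1.

No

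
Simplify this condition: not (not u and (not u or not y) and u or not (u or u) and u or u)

not (not u and (not u or not y) and u or not (u or u) and u or u)
= not (not u and u or not (u or u) and u or u)   (absorption)
= not (not u and u or not u and u or u)   (idempotence)
= not (not u and u or u)   (idempotence)
= not u   (complement / identity)

not u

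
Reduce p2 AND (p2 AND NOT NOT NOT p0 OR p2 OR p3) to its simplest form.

p2 AND (p2 AND NOT NOT NOT p0 OR p2 OR p3)
= p2 AND (p2 AND NOT p0 OR p2 OR p3)
= p2 AND (p2 OR p3)
= p2

p2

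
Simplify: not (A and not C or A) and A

False

not (A and not C or A) and A
= not A and A
= False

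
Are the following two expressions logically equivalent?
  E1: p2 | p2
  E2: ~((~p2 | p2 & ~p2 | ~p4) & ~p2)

Yes

E1: p2 | p2
    = p2   [idempotence]
E2: ~((~p2 | p2 & ~p2 | ~p4) & ~p2)
    = ~((~p2 | ~p4) & ~p2)   [complement / identity]
    = ~~p2   [absorption]
    = p2   [double negation]
Both reduce to p2, so they are equivalent.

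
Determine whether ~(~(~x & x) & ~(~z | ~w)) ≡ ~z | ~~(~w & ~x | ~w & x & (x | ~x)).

E1: ~(~(~x & x) & ~(~z | ~w))
    = ~x & x | ~z | ~w
    = ~z | ~w
E2: ~z | ~~(~w & ~x | ~w & x & (x | ~x))
    = ~z | ~~(~w & ~x | ~w & x)
    = ~z | ~w & ~x | ~w & x
    = ~z | ~w
Both reduce to ~z | ~w, so they are equivalent.

Yes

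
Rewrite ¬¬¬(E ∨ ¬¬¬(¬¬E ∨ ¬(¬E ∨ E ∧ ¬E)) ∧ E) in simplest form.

¬E

¬¬¬(E ∨ ¬¬¬(¬¬E ∨ ¬(¬E ∨ E ∧ ¬E)) ∧ E)
= ¬¬¬(E ∨ ¬¬¬(¬¬E ∨ ¬¬E) ∧ E)
= ¬¬¬(E ∨ ¬(¬¬E ∨ ¬¬E) ∧ E)
= ¬¬¬(E ∨ ¬¬¬E ∧ E)
= ¬¬¬(E ∨ ¬E ∧ E)
= ¬¬¬E
= ¬E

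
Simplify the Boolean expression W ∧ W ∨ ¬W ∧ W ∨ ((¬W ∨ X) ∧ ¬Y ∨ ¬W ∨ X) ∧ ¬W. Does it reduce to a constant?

True

W ∧ W ∨ ¬W ∧ W ∨ ((¬W ∨ X) ∧ ¬Y ∨ ¬W ∨ X) ∧ ¬W
= W ∧ W ∨ ¬W ∧ W ∨ (¬W ∨ X) ∧ ¬W   (absorption)
= W ∨ (¬W ∨ X) ∧ ¬W   (distribution)
= W ∨ ¬W   (absorption)
= True   (complement)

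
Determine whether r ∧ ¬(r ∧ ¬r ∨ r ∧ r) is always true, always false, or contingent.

always false

r ∧ ¬(r ∧ ¬r ∨ r ∧ r)
= r ∧ ¬r   [distribution]
= False   [complement]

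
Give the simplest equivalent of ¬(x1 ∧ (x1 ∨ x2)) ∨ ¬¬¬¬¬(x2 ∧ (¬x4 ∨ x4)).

¬(x1 ∧ (x1 ∨ x2)) ∨ ¬¬¬¬¬(x2 ∧ (¬x4 ∨ x4))
= ¬x1 ∨ ¬¬¬¬¬(x2 ∧ (¬x4 ∨ x4))   (absorption)
= ¬x1 ∨ ¬¬¬(x2 ∧ (¬x4 ∨ x4))   (double negation)
= ¬x1 ∨ ¬(x2 ∧ (¬x4 ∨ x4))   (double negation)
= ¬x1 ∨ ¬x2   (complement / identity)

¬x1 ∨ ¬x2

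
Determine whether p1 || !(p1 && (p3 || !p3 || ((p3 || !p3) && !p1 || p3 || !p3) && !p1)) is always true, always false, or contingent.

always true

p1 || !(p1 && (p3 || !p3 || ((p3 || !p3) && !p1 || p3 || !p3) && !p1))
= p1 || !(p1 && (p3 || !p3 || (p3 || !p3) && !p1))   [absorption]
= p1 || !(p1 && (p3 || !p3))   [absorption]
= p1 || !p1   [complement / identity]
= true   [complement]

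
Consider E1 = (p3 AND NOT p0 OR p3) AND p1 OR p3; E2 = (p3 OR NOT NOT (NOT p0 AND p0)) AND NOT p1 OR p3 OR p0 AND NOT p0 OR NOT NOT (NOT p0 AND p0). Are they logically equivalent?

E1: (p3 AND NOT p0 OR p3) AND p1 OR p3
    = p3 AND p1 OR p3   — absorption
    = p3   — absorption
E2: (p3 OR NOT NOT (NOT p0 AND p0)) AND NOT p1 OR p3 OR p0 AND NOT p0 OR NOT NOT (NOT p0 AND p0)
    = (p3 OR NOT NOT (NOT p0 AND p0)) AND NOT p1 OR p3 OR NOT NOT (NOT p0 AND p0)   — complement / identity
    = p3 OR NOT NOT (NOT p0 AND p0)   — absorption
    = p3 OR NOT p0 AND p0   — double negation
    = p3   — complement / identity
Both reduce to p3, so they are equivalent.

Yes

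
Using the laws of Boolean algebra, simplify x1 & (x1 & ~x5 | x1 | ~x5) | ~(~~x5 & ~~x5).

x1 | ~x5

x1 & (x1 & ~x5 | x1 | ~x5) | ~(~~x5 & ~~x5)
= x1 & (x1 & ~x5 | x1 | ~x5) | ~x5 | ~x5   [De Morgan]
= x1 & (x1 | ~x5) | ~x5 | ~x5   [absorption]
= x1 | ~x5 | ~x5   [absorption]
= x1 | ~x5   [idempotence]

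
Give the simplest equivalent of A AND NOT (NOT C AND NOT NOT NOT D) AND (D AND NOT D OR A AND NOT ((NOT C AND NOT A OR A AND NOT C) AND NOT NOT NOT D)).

A AND (C OR D)

A AND NOT (NOT C AND NOT NOT NOT D) AND (D AND NOT D OR A AND NOT ((NOT C AND NOT A OR A AND NOT C) AND NOT NOT NOT D))
= A AND NOT (NOT C AND NOT NOT NOT D) AND A AND NOT ((NOT C AND NOT A OR A AND NOT C) AND NOT NOT NOT D)   [complement / identity]
= A AND NOT (NOT C AND NOT NOT NOT D) AND A AND NOT (NOT C AND NOT NOT NOT D)   [distribution]
= A AND NOT (NOT C AND NOT NOT NOT D)   [idempotence]
= A AND NOT (NOT C AND NOT D)   [double negation]
= A AND (C OR D)   [De Morgan]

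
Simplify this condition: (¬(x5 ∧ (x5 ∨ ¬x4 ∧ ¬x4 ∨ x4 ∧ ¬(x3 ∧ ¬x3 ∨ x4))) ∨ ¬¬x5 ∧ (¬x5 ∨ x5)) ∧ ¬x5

¬x5

(¬(x5 ∧ (x5 ∨ ¬x4 ∧ ¬x4 ∨ x4 ∧ ¬(x3 ∧ ¬x3 ∨ x4))) ∨ ¬¬x5 ∧ (¬x5 ∨ x5)) ∧ ¬x5
= (¬(x5 ∧ (x5 ∨ ¬x4 ∧ ¬x4 ∨ x4 ∧ ¬x4)) ∨ ¬¬x5 ∧ (¬x5 ∨ x5)) ∧ ¬x5
= (¬(x5 ∧ (x5 ∨ ¬x4 ∧ ¬x4 ∨ x4 ∧ ¬x4)) ∨ ¬¬x5) ∧ ¬x5
= (¬(x5 ∧ (x5 ∨ ¬x4)) ∨ ¬¬x5) ∧ ¬x5
= (¬(x5 ∧ (x5 ∨ ¬x4)) ∨ x5) ∧ ¬x5
= (¬x5 ∨ x5) ∧ ¬x5
= ¬x5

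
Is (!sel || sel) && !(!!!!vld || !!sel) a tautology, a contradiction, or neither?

neither

(!sel || sel) && !(!!!!vld || !!sel)
= (!sel || sel) && !(!!vld || !!sel)
= (!sel || sel) && !vld && !sel
= !vld && !sel
This depends on sel, vld, so it is not a constant.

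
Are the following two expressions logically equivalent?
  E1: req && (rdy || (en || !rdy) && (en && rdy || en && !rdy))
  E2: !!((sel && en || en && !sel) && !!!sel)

E1: req && (rdy || (en || !rdy) && (en && rdy || en && !rdy))
    = req && (rdy || (en || !rdy) && en)
    = req && (rdy || en)
E2: !!((sel && en || en && !sel) && !!!sel)
    = !!((sel && en || en && !sel) && !sel)
    = !!(en && !sel)
    = en && !sel
These differ: at en=1, rdy=1, req=1, sel=1, E1 = 1 but E2 = 0.

No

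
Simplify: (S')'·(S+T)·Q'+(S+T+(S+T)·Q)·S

S

(S')'·(S+T)·Q'+(S+T+(S+T)·Q)·S
= S·(S+T)·Q'+(S+T+(S+T)·Q)·S   (double negation)
= ((S+T)·Q'+S+T+(S+T)·Q)·S   (distribution)
= ((S+T)·Q'+S+T)·S   (absorption)
= (S+T)·S   (absorption)
= S   (absorption)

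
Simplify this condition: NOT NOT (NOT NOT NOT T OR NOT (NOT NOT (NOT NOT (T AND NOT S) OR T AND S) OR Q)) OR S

NOT T OR S

NOT NOT (NOT NOT NOT T OR NOT (NOT NOT (NOT NOT (T AND NOT S) OR T AND S) OR Q)) OR S
= NOT (NOT NOT T AND (NOT NOT (NOT NOT (T AND NOT S) OR T AND S) OR Q)) OR S   (De Morgan)
= NOT (NOT NOT T AND (NOT NOT (T AND NOT S OR T AND S) OR Q)) OR S   (double negation)
= NOT (NOT NOT T AND (NOT NOT T OR Q)) OR S   (distribution)
= NOT NOT NOT T OR S   (absorption)
= NOT T OR S   (double negation)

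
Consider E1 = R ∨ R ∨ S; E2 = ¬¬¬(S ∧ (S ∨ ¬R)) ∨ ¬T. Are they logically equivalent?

No

E1: R ∨ R ∨ S
    = R ∨ S   (idempotence)
E2: ¬¬¬(S ∧ (S ∨ ¬R)) ∨ ¬T
    = ¬¬¬S ∨ ¬T   (absorption)
    = ¬S ∨ ¬T   (double negation)
These differ: at R=0, S=0, T=1, E1 = 0 but E2 = 1.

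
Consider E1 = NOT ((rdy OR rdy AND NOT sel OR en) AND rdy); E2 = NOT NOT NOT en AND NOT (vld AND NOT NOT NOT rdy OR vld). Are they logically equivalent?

E1: NOT ((rdy OR rdy AND NOT sel OR en) AND rdy)
    = NOT ((rdy OR en) AND rdy)   (absorption)
    = NOT rdy   (absorption)
E2: NOT NOT NOT en AND NOT (vld AND NOT NOT NOT rdy OR vld)
    = NOT en AND NOT (vld AND NOT NOT NOT rdy OR vld)   (double negation)
    = NOT en AND NOT (vld AND NOT rdy OR vld)   (double negation)
    = NOT en AND NOT vld   (absorption)
These differ: at en=1, rdy=0, sel=1, vld=0, E1 = 1 but E2 = 0.

No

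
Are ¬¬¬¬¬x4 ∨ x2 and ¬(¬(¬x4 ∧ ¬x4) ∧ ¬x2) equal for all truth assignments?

Yes

E1: ¬¬¬¬¬x4 ∨ x2
    = ¬¬¬x4 ∨ x2
    = ¬x4 ∨ x2
E2: ¬(¬(¬x4 ∧ ¬x4) ∧ ¬x2)
    = ¬(¬¬x4 ∧ ¬x2)
    = ¬x4 ∨ x2
Both reduce to ¬x4 ∨ x2, so they are equivalent.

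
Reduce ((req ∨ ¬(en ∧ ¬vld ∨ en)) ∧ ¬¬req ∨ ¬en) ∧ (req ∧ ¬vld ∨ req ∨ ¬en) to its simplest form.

req ∨ ¬en

((req ∨ ¬(en ∧ ¬vld ∨ en)) ∧ ¬¬req ∨ ¬en) ∧ (req ∧ ¬vld ∨ req ∨ ¬en)
= ((req ∨ ¬en) ∧ ¬¬req ∨ ¬en) ∧ (req ∧ ¬vld ∨ req ∨ ¬en)   [absorption]
= ((req ∨ ¬en) ∧ req ∨ ¬en) ∧ (req ∧ ¬vld ∨ req ∨ ¬en)   [double negation]
= (req ∨ ¬en) ∧ (req ∧ ¬vld ∨ req ∨ ¬en)   [absorption]
= (req ∨ ¬en) ∧ (req ∨ ¬en)   [absorption]
= req ∨ ¬en   [idempotence]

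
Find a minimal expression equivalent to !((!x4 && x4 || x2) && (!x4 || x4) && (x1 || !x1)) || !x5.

!((!x4 && x4 || x2) && (!x4 || x4) && (x1 || !x1)) || !x5
= !(x2 && (!x4 || x4) && (x1 || !x1)) || !x5   — complement / identity
= !(x2 && (x1 || !x1)) || !x5   — complement / identity
= !x2 || !x5   — complement / identity

!x2 || !x5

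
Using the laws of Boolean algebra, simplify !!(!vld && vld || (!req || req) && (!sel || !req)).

!!(!vld && vld || (!req || req) && (!sel || !req))
= !vld && vld || (!req || req) && (!sel || !req)   — double negation
= !vld && vld || !sel || !req   — complement / identity
= !sel || !req   — complement / identity

!sel || !req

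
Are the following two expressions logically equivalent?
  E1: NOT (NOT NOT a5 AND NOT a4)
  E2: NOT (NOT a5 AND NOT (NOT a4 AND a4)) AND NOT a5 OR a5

E1: NOT (NOT NOT a5 AND NOT a4)
    = NOT a5 OR a4   (De Morgan)
E2: NOT (NOT a5 AND NOT (NOT a4 AND a4)) AND NOT a5 OR a5
    = (a5 OR NOT a4 AND a4) AND NOT a5 OR a5   (De Morgan)
    = a5 AND NOT a5 OR a5   (complement / identity)
    = a5   (complement / identity)
These differ: at a4=0, a5=0, E1 = 1 but E2 = 0.

No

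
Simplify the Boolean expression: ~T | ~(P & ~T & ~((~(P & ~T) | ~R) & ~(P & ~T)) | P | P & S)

~T | ~(P & ~T & ~((~(P & ~T) | ~R) & ~(P & ~T)) | P | P & S)
= ~T | ~(P & ~T & ~((~(P & ~T) | ~R) & ~(P & ~T)) | P)   (absorption)
= ~T | ~(P & ~T & ~~(P & ~T) | P)   (absorption)
= ~T | ~(P & ~T & P & ~T | P)   (double negation)
= ~T | ~(P & ~T | P)   (idempotence)
= ~T | ~P   (absorption)

~T | ~P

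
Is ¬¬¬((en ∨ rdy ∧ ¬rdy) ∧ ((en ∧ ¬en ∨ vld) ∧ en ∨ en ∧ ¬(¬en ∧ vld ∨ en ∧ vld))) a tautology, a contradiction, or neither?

¬¬¬((en ∨ rdy ∧ ¬rdy) ∧ ((en ∧ ¬en ∨ vld) ∧ en ∨ en ∧ ¬(¬en ∧ vld ∨ en ∧ vld)))
= ¬¬¬((en ∨ rdy ∧ ¬rdy) ∧ ((en ∧ ¬en ∨ vld) ∧ en ∨ en ∧ ¬vld))   (distribution)
= ¬¬¬(en ∧ ((en ∧ ¬en ∨ vld) ∧ en ∨ en ∧ ¬vld))   (complement / identity)
= ¬¬¬(en ∧ (vld ∧ en ∨ en ∧ ¬vld))   (complement / identity)
= ¬¬¬(en ∧ en)   (distribution)
= ¬¬¬en   (idempotence)
= ¬en   (double negation)
This depends on en, so it is not a constant.

neither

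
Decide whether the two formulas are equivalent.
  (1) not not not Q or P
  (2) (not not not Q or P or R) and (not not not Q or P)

E1: not not not Q or P
    = not Q or P   (double negation)
E2: (not not not Q or P or R) and (not not not Q or P)
    = not not not Q or P   (absorption)
    = not Q or P   (double negation)
Both reduce to not Q or P, so they are equivalent.

Yes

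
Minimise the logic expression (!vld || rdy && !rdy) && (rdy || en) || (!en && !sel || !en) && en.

!vld && (rdy || en)

(!vld || rdy && !rdy) && (rdy || en) || (!en && !sel || !en) && en
= (!vld || rdy && !rdy) && (rdy || en) || !en && en   [absorption]
= (!vld || rdy && !rdy) && (rdy || en)   [complement / identity]
= !vld && (rdy || en)   [complement / identity]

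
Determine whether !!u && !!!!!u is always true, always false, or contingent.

always false

!!u && !!!!!u
= u && !!!!!u
= u && !!!u
= u && !u
= false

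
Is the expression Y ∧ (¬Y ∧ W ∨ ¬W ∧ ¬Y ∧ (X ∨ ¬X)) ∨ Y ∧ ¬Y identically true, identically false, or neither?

identically false

Y ∧ (¬Y ∧ W ∨ ¬W ∧ ¬Y ∧ (X ∨ ¬X)) ∨ Y ∧ ¬Y
= Y ∧ (¬Y ∧ W ∨ ¬W ∧ ¬Y) ∨ Y ∧ ¬Y   — complement / identity
= Y ∧ ¬Y ∨ Y ∧ ¬Y   — distribution
= Y ∧ ¬Y   — idempotence
= False   — complement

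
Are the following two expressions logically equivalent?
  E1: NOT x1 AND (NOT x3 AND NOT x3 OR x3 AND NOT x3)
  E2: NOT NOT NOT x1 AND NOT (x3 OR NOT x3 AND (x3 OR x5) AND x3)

Yes

E1: NOT x1 AND (NOT x3 AND NOT x3 OR x3 AND NOT x3)
    = NOT x1 AND NOT x3   — distribution
E2: NOT NOT NOT x1 AND NOT (x3 OR NOT x3 AND (x3 OR x5) AND x3)
    = NOT NOT NOT x1 AND NOT (x3 OR NOT x3 AND x3)   — absorption
    = NOT NOT NOT x1 AND NOT x3   — complement / identity
    = NOT x1 AND NOT x3   — double negation
Both reduce to NOT x1 AND NOT x3, so they are equivalent.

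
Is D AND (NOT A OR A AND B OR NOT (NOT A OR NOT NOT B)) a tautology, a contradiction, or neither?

neither

D AND (NOT A OR A AND B OR NOT (NOT A OR NOT NOT B))
= D AND (NOT A OR A AND B OR A AND NOT B)   — De Morgan
= D AND (NOT A OR A)   — distribution
= D   — complement / identity
This depends on D, so it is not a constant.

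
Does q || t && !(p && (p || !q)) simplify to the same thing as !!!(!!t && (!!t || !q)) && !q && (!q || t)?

E1: q || t && !(p && (p || !q))
    = q || t && !p   — absorption
E2: !!!(!!t && (!!t || !q)) && !q && (!q || t)
    = !!!!!t && !q && (!q || t)   — absorption
    = !!!!!t && !q   — absorption
    = !!!t && !q   — double negation
    = !t && !q   — double negation
These differ: at p=0, q=1, t=1, E1 = 1 but E2 = 0.

No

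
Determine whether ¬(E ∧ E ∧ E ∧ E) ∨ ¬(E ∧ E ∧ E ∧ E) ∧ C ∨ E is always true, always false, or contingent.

¬(E ∧ E ∧ E ∧ E) ∨ ¬(E ∧ E ∧ E ∧ E) ∧ C ∨ E
= ¬(E ∧ E ∧ E ∧ E) ∨ E
= ¬(E ∧ E) ∨ E
= ¬E ∨ E
= True

always true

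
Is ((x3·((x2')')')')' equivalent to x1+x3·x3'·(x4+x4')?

No

E1: ((x3·((x2')')')')'
    = ((x3·x2')')'   [double negation]
    = x3·x2'   [double negation]
E2: x1+x3·x3'·(x4+x4')
    = x1+x3·x3'   [complement / identity]
    = x1   [complement / identity]
These differ: at x1=1, x2=1, x3=1, x4=0, E1 = 0 but E2 = 1.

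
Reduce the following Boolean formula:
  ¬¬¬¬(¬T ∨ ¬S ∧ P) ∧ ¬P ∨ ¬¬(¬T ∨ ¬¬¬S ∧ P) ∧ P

¬¬¬¬(¬T ∨ ¬S ∧ P) ∧ ¬P ∨ ¬¬(¬T ∨ ¬¬¬S ∧ P) ∧ P
= ¬¬(¬T ∨ ¬S ∧ P) ∧ ¬P ∨ ¬¬(¬T ∨ ¬¬¬S ∧ P) ∧ P   [double negation]
= ¬¬(¬T ∨ ¬S ∧ P) ∧ ¬P ∨ ¬¬(¬T ∨ ¬S ∧ P) ∧ P   [double negation]
= ¬¬(¬T ∨ ¬S ∧ P)   [distribution]
= ¬T ∨ ¬S ∧ P   [double negation]

¬T ∨ ¬S ∧ P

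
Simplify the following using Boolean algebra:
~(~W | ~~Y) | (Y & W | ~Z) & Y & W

W

~(~W | ~~Y) | (Y & W | ~Z) & Y & W
= ~(~W | ~~Y) | Y & W   (absorption)
= W & ~Y | Y & W   (De Morgan)
= W   (distribution)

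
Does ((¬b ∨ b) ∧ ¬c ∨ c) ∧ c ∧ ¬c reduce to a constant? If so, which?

((¬b ∨ b) ∧ ¬c ∨ c) ∧ c ∧ ¬c
= (¬c ∨ c) ∧ c ∧ ¬c   (complement / identity)
= c ∧ ¬c   (complement / identity)
= False   (complement)

yes, False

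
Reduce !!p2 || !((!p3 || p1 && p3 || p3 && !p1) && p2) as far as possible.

!!p2 || !((!p3 || p1 && p3 || p3 && !p1) && p2)
= !!p2 || !((!p3 || p3) && p2)   — distribution
= !!p2 || !p2   — complement / identity
= p2 || !p2   — double negation
= true   — complement

true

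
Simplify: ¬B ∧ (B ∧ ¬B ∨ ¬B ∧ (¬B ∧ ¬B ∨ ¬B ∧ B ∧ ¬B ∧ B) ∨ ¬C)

¬B

¬B ∧ (B ∧ ¬B ∨ ¬B ∧ (¬B ∧ ¬B ∨ ¬B ∧ B ∧ ¬B ∧ B) ∨ ¬C)
= ¬B ∧ (B ∧ ¬B ∨ ¬B ∧ (¬B ∧ ¬B ∨ ¬B ∧ B) ∨ ¬C)   — idempotence
= ¬B ∧ (B ∧ ¬B ∨ ¬B ∧ ¬B ∨ ¬C)   — distribution
= ¬B ∧ (¬B ∨ ¬C)   — distribution
= ¬B   — absorption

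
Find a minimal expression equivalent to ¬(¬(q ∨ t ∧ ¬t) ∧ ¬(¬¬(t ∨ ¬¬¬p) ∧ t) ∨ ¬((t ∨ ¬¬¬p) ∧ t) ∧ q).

t

¬(¬(q ∨ t ∧ ¬t) ∧ ¬(¬¬(t ∨ ¬¬¬p) ∧ t) ∨ ¬((t ∨ ¬¬¬p) ∧ t) ∧ q)
= ¬(¬(q ∨ t ∧ ¬t) ∧ ¬((t ∨ ¬¬¬p) ∧ t) ∨ ¬((t ∨ ¬¬¬p) ∧ t) ∧ q)   [double negation]
= ¬(¬q ∧ ¬((t ∨ ¬¬¬p) ∧ t) ∨ ¬((t ∨ ¬¬¬p) ∧ t) ∧ q)   [complement / identity]
= ¬¬((t ∨ ¬¬¬p) ∧ t)   [distribution]
= ¬¬((t ∨ ¬p) ∧ t)   [double negation]
= ¬¬t   [absorption]
= t   [double negation]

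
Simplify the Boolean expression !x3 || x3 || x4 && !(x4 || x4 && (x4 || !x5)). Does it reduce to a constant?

!x3 || x3 || x4 && !(x4 || x4 && (x4 || !x5))
= !x3 || x3 || x4 && !(x4 || x4)
= !x3 || x3 || x4 && !x4
= !x3 || x3
= true

true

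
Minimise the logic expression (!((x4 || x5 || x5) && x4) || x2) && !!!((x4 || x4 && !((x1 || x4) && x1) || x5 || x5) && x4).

!x4

(!((x4 || x5 || x5) && x4) || x2) && !!!((x4 || x4 && !((x1 || x4) && x1) || x5 || x5) && x4)
= (!((x4 || x5 || x5) && x4) || x2) && !!!((x4 || x4 && !x1 || x5 || x5) && x4)   [absorption]
= (!((x4 || x5 || x5) && x4) || x2) && !!!((x4 || x5 || x5) && x4)   [absorption]
= (!((x4 || x5 || x5) && x4) || x2) && !((x4 || x5 || x5) && x4)   [double negation]
= !((x4 || x5 || x5) && x4)   [absorption]
= !((x4 || x5) && x4)   [idempotence]
= !x4   [absorption]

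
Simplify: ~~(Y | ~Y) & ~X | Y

~X | Y

~~(Y | ~Y) & ~X | Y
= (Y | ~Y) & ~X | Y   [double negation]
= ~X | Y   [complement / identity]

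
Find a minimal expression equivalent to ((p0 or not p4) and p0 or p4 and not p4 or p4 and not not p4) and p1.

(p0 or p4) and p1

((p0 or not p4) and p0 or p4 and not p4 or p4 and not not p4) and p1
= ((p0 or not p4) and p0 or p4 and not p4 or p4 and p4) and p1   — double negation
= (p0 or p4 and not p4 or p4 and p4) and p1   — absorption
= (p0 or p4) and p1   — distribution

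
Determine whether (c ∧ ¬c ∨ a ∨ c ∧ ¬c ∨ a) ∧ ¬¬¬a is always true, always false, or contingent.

always false

(c ∧ ¬c ∨ a ∨ c ∧ ¬c ∨ a) ∧ ¬¬¬a
= (c ∧ ¬c ∨ a) ∧ ¬¬¬a
= a ∧ ¬¬¬a
= a ∧ ¬a
= False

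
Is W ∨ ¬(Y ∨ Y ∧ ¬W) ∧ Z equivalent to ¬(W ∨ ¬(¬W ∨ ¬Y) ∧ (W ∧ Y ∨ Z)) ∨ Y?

No

E1: W ∨ ¬(Y ∨ Y ∧ ¬W) ∧ Z
    = W ∨ ¬Y ∧ Z
E2: ¬(W ∨ ¬(¬W ∨ ¬Y) ∧ (W ∧ Y ∨ Z)) ∨ Y
    = ¬(W ∨ W ∧ Y ∧ (W ∧ Y ∨ Z)) ∨ Y
    = ¬(W ∨ W ∧ Y) ∨ Y
    = ¬W ∨ Y
These differ: at W=0, Y=1, Z=0, E1 = 0 but E2 = 1.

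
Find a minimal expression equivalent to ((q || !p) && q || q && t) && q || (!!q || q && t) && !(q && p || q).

q

((q || !p) && q || q && t) && q || (!!q || q && t) && !(q && p || q)
= (q || q && t) && q || (!!q || q && t) && !(q && p || q)   (absorption)
= (q || q && t) && q || (!!q || q && t) && !q   (absorption)
= (q || q && t) && q || (q || q && t) && !q   (double negation)
= q || q && t   (distribution)
= q   (absorption)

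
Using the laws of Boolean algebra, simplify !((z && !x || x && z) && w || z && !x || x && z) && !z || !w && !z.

!((z && !x || x && z) && w || z && !x || x && z) && !z || !w && !z
= !(z && !x || x && z) && !z || !w && !z   [absorption]
= !z && !z || !w && !z   [distribution]
= (!z || !w) && !z   [distribution]
= !z   [absorption]

!z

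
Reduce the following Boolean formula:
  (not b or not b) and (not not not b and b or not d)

(not b or not b) and (not not not b and b or not d)
= (not b or not b) and (not b and b or not d)   [double negation]
= (not b or not b) and not d   [complement / identity]
= not b and not d   [idempotence]

not b and not d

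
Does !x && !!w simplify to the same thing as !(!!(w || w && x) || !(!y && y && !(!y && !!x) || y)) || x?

No

E1: !x && !!w
    = !x && w   (double negation)
E2: !(!!(w || w && x) || !(!y && y && !(!y && !!x) || y)) || x
    = !(!!(w || w && x) || !(!y && y && (y || !x) || y)) || x   (De Morgan)
    = !(w || w && x) && (!y && y && (y || !x) || y) || x   (De Morgan)
    = !(w || w && x) && (!y && y || y) || x   (absorption)
    = !(w || w && x) && y || x   (complement / identity)
    = !w && y || x   (absorption)
These differ: at w=1, x=1, y=1, E1 = 0 but E2 = 1.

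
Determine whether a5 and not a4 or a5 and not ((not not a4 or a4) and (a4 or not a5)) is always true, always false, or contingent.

contingent

a5 and not a4 or a5 and not ((not not a4 or a4) and (a4 or not a5))
= a5 and not a4 or a5 and not ((a4 or a4) and (a4 or not a5))   [double negation]
= a5 and not a4 or a5 and not (a4 and not a5 or a4)   [distribution]
= a5 and not a4 or a5 and not a4   [absorption]
= a5 and not a4   [idempotence]
This depends on a4, a5, so it is not a constant.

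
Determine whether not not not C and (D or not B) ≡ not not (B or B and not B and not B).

E1: not not not C and (D or not B)
    = not C and (D or not B)
E2: not not (B or B and not B and not B)
    = not not (B or B and not B)
    = not not B
    = B
These differ: at B=0, C=0, D=0, E1 = 1 but E2 = 0.

No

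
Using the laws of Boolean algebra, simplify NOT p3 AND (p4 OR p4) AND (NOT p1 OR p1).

NOT p3 AND (p4 OR p4) AND (NOT p1 OR p1)
= NOT p3 AND (p4 OR p4)
= NOT p3 AND p4

NOT p3 AND p4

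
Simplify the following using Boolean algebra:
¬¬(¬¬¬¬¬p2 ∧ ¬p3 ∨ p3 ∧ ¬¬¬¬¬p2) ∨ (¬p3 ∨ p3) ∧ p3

¬¬(¬¬¬¬¬p2 ∧ ¬p3 ∨ p3 ∧ ¬¬¬¬¬p2) ∨ (¬p3 ∨ p3) ∧ p3
= ¬¬¬¬¬¬¬p2 ∨ (¬p3 ∨ p3) ∧ p3   (distribution)
= ¬¬¬¬¬¬¬p2 ∨ p3   (complement / identity)
= ¬¬¬¬¬p2 ∨ p3   (double negation)
= ¬¬¬p2 ∨ p3   (double negation)
= ¬p2 ∨ p3   (double negation)

¬p2 ∨ p3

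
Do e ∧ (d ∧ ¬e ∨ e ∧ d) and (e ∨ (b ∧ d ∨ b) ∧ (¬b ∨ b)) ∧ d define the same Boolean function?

E1: e ∧ (d ∧ ¬e ∨ e ∧ d)
    = e ∧ d   — distribution
E2: (e ∨ (b ∧ d ∨ b) ∧ (¬b ∨ b)) ∧ d
    = (e ∨ b ∧ d ∨ b) ∧ d   — complement / identity
    = (e ∨ b) ∧ d   — absorption
These differ: at b=1, d=1, e=0, E1 = 0 but E2 = 1.

No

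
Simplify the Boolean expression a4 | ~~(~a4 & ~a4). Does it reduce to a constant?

a4 | ~~(~a4 & ~a4)
= a4 | ~a4 & ~a4   (double negation)
= a4 | ~a4   (idempotence)
= 1   (complement)

1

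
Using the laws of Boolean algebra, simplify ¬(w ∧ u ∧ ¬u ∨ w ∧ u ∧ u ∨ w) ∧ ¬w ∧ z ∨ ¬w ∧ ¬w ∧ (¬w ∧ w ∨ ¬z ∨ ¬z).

¬(w ∧ u ∧ ¬u ∨ w ∧ u ∧ u ∨ w) ∧ ¬w ∧ z ∨ ¬w ∧ ¬w ∧ (¬w ∧ w ∨ ¬z ∨ ¬z)
= ¬(w ∧ u ∧ ¬u ∨ w ∧ u ∧ u ∨ w) ∧ ¬w ∧ z ∨ ¬w ∧ ¬w ∧ (¬z ∨ ¬z)   — complement / identity
= ¬(w ∧ u ∨ w) ∧ ¬w ∧ z ∨ ¬w ∧ ¬w ∧ (¬z ∨ ¬z)   — distribution
= ¬w ∧ ¬w ∧ z ∨ ¬w ∧ ¬w ∧ (¬z ∨ ¬z)   — absorption
= ¬w ∧ ¬w ∧ z ∨ ¬w ∧ ¬w ∧ ¬z   — idempotence
= ¬w ∧ ¬w   — distribution
= ¬w   — idempotence

¬w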